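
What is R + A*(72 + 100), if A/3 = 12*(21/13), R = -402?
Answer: 124806/13 ≈ 9600.5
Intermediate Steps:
A = 756/13 (A = 3*(12*(21/13)) = 3*(252/13) = 756/13 ≈ 58.154)
R + A*(72 + 100) = -402 + 756*(72 + 100)/13 = -402 + (756/13)*172 = -402 + 130032/13 = 124806/13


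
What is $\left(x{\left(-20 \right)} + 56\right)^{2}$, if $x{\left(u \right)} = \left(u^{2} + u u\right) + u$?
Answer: $698896$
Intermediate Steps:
$x{\left(u \right)} = u + 2 u^{2}$ ($x{\left(u \right)} = \left(u^{2} + u^{2}\right) + u = 2 u^{2} + u = u + 2 u^{2}$)
$\left(x{\left(-20 \right)} + 56\right)^{2} = \left(- 20 \left(1 + 2 \left(-20\right)\right) + 56\right)^{2} = \left(- 20 \left(1 - 40\right) + 56\right)^{2} = \left(\left(-20\right) \left(-39\right) + 56\right)^{2} = \left(780 + 56\right)^{2} = 836^{2} = 698896$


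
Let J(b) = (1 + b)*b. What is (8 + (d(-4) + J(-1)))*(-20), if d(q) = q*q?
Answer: -480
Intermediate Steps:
d(q) = q**2
J(b) = b*(1 + b)
(8 + (d(-4) + J(-1)))*(-20) = (8 + ((-4)**2 - (1 - 1)))*(-20) = (8 + (16 - 1*0))*(-20) = (8 + (16 + 0))*(-20) = (8 + 16)*(-20) = 24*(-20) = -480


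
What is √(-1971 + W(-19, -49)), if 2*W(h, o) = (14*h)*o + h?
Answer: √18146/2 ≈ 67.354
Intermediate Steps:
W(h, o) = h/2 + 7*h*o (W(h, o) = ((14*h)*o + h)/2 = (14*h*o + h)/2 = (h + 14*h*o)/2 = h/2 + 7*h*o)
√(-1971 + W(-19, -49)) = √(-1971 + (½)*(-19)*(1 + 14*(-49))) = √(-1971 + (½)*(-19)*(1 - 686)) = √(-1971 + (½)*(-19)*(-685)) = √(-1971 + 13015/2) = √(9073/2) = √18146/2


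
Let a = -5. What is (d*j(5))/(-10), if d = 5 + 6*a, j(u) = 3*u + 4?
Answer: 95/2 ≈ 47.500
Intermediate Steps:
j(u) = 4 + 3*u
d = -25 (d = 5 + 6*(-5) = 5 - 30 = -25)
(d*j(5))/(-10) = -25*(4 + 3*5)/(-10) = -25*(4 + 15)*(-⅒) = -25*19*(-⅒) = -475*(-⅒) = 95/2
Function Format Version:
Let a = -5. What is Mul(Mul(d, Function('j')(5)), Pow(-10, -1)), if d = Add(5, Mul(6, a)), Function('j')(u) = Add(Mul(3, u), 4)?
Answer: Rational(95, 2) ≈ 47.500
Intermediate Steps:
Function('j')(u) = Add(4, Mul(3, u))
d = -25 (d = Add(5, Mul(6, -5)) = Add(5, -30) = -25)
Mul(Mul(d, Function('j')(5)), Pow(-10, -1)) = Mul(Mul(-25, Add(4, Mul(3, 5))), Pow(-10, -1)) = Mul(Mul(-25, Add(4, 15)), Rational(-1, 10)) = Mul(Mul(-25, 19), Rational(-1, 10)) = Mul(-475, Rational(-1, 10)) = Rational(95, 2)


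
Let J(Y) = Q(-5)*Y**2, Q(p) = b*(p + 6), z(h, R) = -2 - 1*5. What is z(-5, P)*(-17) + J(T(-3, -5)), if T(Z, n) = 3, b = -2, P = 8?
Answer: 101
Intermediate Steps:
z(h, R) = -7 (z(h, R) = -2 - 5 = -7)
Q(p) = -12 - 2*p (Q(p) = -2*(p + 6) = -2*(6 + p) = -12 - 2*p)
J(Y) = -2*Y**2 (J(Y) = (-12 - 2*(-5))*Y**2 = (-12 + 10)*Y**2 = -2*Y**2)
z(-5, P)*(-17) + J(T(-3, -5)) = -7*(-17) - 2*3**2 = 119 - 2*9 = 119 - 18 = 101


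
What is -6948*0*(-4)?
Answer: 0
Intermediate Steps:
-6948*0*(-4) = -6948*0 = -2316*0 = 0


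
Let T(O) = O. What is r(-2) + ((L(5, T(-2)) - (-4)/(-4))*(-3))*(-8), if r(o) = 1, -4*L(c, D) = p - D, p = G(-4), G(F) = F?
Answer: -11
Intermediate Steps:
p = -4
L(c, D) = 1 + D/4 (L(c, D) = -(-4 - D)/4 = 1 + D/4)
r(-2) + ((L(5, T(-2)) - (-4)/(-4))*(-3))*(-8) = 1 + (((1 + (¼)*(-2)) - (-4)/(-4))*(-3))*(-8) = 1 + (((1 - ½) - (-4)*(-1)/4)*(-3))*(-8) = 1 + ((½ - 1*1)*(-3))*(-8) = 1 + ((½ - 1)*(-3))*(-8) = 1 - ½*(-3)*(-8) = 1 + (3/2)*(-8) = 1 - 12 = -11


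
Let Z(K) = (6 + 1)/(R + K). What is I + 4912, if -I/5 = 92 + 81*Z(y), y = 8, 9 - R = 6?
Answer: 46137/11 ≈ 4194.3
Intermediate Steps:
R = 3 (R = 9 - 1*6 = 9 - 6 = 3)
Z(K) = 7/(3 + K) (Z(K) = (6 + 1)/(3 + K) = 7/(3 + K))
I = -7895/11 (I = -5*(92 + 81*(7/(3 + 8))) = -5*(92 + 81*(7/11)) = -5*(92 + 567/11) = -5*1579/11 = -7895/11 ≈ -717.73)
I + 4912 = -7895/11 + 4912 = 46137/11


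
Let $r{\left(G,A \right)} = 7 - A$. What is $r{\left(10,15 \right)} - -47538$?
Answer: $47530$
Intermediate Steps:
$r{\left(10,15 \right)} - -47538 = \left(7 - 15\right) - -47538 = \left(7 - 15\right) + 47538 = -8 + 47538 = 47530$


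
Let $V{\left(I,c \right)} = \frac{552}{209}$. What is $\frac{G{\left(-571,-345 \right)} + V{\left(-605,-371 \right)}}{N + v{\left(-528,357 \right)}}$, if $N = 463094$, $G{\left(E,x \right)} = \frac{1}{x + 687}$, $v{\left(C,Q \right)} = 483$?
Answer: $\frac{9947}{1743976674} \approx 5.7036 \cdot 10^{-6}$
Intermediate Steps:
$V{\left(I,c \right)} = \frac{552}{209}$ ($V{\left(I,c \right)} = 552 \cdot \frac{1}{209} = \frac{552}{209}$)
$G{\left(E,x \right)} = \frac{1}{687 + x}$
$\frac{G{\left(-571,-345 \right)} + V{\left(-605,-371 \right)}}{N + v{\left(-528,357 \right)}} = \frac{\frac{1}{687 - 345} + \frac{552}{209}}{463094 + 483} = \frac{\frac{1}{342} + \frac{552}{209}}{463577} = \left(\frac{1}{342} + \frac{552}{209}\right) \frac{1}{463577} = \frac{9947}{3762} \cdot \frac{1}{463577} = \frac{9947}{1743976674}$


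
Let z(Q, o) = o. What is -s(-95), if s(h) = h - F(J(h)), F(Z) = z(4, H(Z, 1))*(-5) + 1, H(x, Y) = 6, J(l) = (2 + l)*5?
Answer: 66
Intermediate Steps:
J(l) = 10 + 5*l
F(Z) = -29 (F(Z) = 6*(-5) + 1 = -30 + 1 = -29)
s(h) = 29 + h (s(h) = h - 1*(-29) = h + 29 = 29 + h)
-s(-95) = -(29 - 95) = -1*(-66) = 66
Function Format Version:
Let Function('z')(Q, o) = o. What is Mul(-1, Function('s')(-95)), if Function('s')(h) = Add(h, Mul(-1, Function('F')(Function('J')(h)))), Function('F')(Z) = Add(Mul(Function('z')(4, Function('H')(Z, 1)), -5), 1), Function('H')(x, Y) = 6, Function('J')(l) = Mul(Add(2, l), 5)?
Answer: 66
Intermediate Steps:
Function('J')(l) = Add(10, Mul(5, l))
Function('F')(Z) = -29 (Function('F')(Z) = Add(Mul(6, -5), 1) = Add(-30, 1) = -29)
Function('s')(h) = Add(29, h) (Function('s')(h) = Add(h, Mul(-1, -29)) = Add(h, 29) = Add(29, h))
Mul(-1, Function('s')(-95)) = Mul(-1, Add(29, -95)) = Mul(-1, -66) = 66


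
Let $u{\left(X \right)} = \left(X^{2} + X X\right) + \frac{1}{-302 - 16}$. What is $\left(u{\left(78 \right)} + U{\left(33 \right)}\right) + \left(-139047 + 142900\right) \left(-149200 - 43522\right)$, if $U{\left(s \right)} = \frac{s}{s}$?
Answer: $- \frac{236129531647}{318} \approx -7.4255 \cdot 10^{8}$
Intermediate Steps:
$U{\left(s \right)} = 1$
$u{\left(X \right)} = - \frac{1}{318} + 2 X^{2}$ ($u{\left(X \right)} = \left(X^{2} + X^{2}\right) + \frac{1}{-318} = 2 X^{2} - \frac{1}{318} = - \frac{1}{318} + 2 X^{2}$)
$\left(u{\left(78 \right)} + U{\left(33 \right)}\right) + \left(-139047 + 142900\right) \left(-149200 - 43522\right) = \left(\left(- \frac{1}{318} + 2 \cdot 78^{2}\right) + 1\right) + \left(-139047 + 142900\right) \left(-149200 - 43522\right) = \left(\left(- \frac{1}{318} + 2 \cdot 6084\right) + 1\right) + 3853 \left(-192722\right) = \left(\left(- \frac{1}{318} + 12168\right) + 1\right) - 742557866 = \left(\frac{3869423}{318} + 1\right) - 742557866 = \frac{3869741}{318} - 742557866 = - \frac{236129531647}{318}$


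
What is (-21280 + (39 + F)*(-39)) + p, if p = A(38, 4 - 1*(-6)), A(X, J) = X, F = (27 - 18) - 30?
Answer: -21944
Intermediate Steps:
F = -21 (F = 9 - 30 = -21)
p = 38
(-21280 + (39 + F)*(-39)) + p = (-21280 + (39 - 21)*(-39)) + 38 = (-21280 + 18*(-39)) + 38 = (-21280 - 702) + 38 = -21982 + 38 = -21944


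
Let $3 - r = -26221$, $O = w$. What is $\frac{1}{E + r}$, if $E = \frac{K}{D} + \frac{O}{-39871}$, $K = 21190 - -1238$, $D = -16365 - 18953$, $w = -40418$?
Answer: $\frac{704081989}{18464112707604} \approx 3.8132 \cdot 10^{-5}$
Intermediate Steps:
$D = -35318$ ($D = -16365 - 18953 = -35318$)
$K = 22428$ ($K = 21190 + 1238 = 22428$)
$O = -40418$
$r = 26224$ ($r = 3 - -26221 = 3 + 26221 = 26224$)
$E = \frac{266628068}{704081989}$ ($E = \frac{22428}{-35318} - \frac{40418}{-39871} = 22428 \left(- \frac{1}{35318}\right) - - \frac{40418}{39871} = - \frac{11214}{17659} + \frac{40418}{39871} = \frac{266628068}{704081989} \approx 0.37869$)
$\frac{1}{E + r} = \frac{1}{\frac{266628068}{704081989} + 26224} = \frac{1}{\frac{18464112707604}{704081989}} = \frac{704081989}{18464112707604}$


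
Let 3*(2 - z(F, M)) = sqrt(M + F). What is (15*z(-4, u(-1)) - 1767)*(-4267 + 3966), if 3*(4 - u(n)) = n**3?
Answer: 522837 + 1505*sqrt(3)/3 ≈ 5.2371e+5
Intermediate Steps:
u(n) = 4 - n**3/3
z(F, M) = 2 - sqrt(F + M)/3 (z(F, M) = 2 - sqrt(M + F)/3 = 2 - sqrt(F + M)/3)
(15*z(-4, u(-1)) - 1767)*(-4267 + 3966) = (15*(2 - sqrt(-4 + (4 - 1/3*(-1)**3))/3) - 1767)*(-4267 + 3966) = (15*(2 - sqrt(-4 + (4 - 1/3*(-1)))/3) - 1767)*(-301) = (15*(2 - sqrt(-4 + (4 + 1/3))/3) - 1767)*(-301) = (15*(2 - sqrt(-4 + 13/3)/3) - 1767)*(-301) = (15*(2 - sqrt(3)/9) - 1767)*(-301) = ((30 - 5*sqrt(3)/3) - 1767)*(-301) = (-1737 - 5*sqrt(3)/3)*(-301) = 522837 + 1505*sqrt(3)/3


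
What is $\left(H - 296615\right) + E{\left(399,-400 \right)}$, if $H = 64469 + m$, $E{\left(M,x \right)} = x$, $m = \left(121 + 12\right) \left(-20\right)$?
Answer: $-235206$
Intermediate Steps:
$m = -2660$ ($m = 133 \left(-20\right) = -2660$)
$H = 61809$ ($H = 64469 - 2660 = 61809$)
$\left(H - 296615\right) + E{\left(399,-400 \right)} = \left(61809 - 296615\right) - 400 = -234806 - 400 = -235206$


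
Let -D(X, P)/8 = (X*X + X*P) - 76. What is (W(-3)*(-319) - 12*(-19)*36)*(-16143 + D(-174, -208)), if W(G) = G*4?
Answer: -6587050044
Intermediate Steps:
W(G) = 4*G
D(X, P) = 608 - 8*X² - 8*P*X (D(X, P) = -8*((X*X + X*P) - 76) = -8*((X² + P*X) - 76) = -8*(-76 + X² + P*X) = 608 - 8*X² - 8*P*X)
(W(-3)*(-319) - 12*(-19)*36)*(-16143 + D(-174, -208)) = ((4*(-3))*(-319) - 12*(-19)*36)*(-16143 + (608 - 8*(-174)² - 8*(-208)*(-174))) = (-12*(-319) + 228*36)*(-16143 + (608 - 8*30276 - 289536)) = (3828 + 8208)*(-16143 + (608 - 242208 - 289536)) = 12036*(-16143 - 531136) = 12036*(-547279) = -6587050044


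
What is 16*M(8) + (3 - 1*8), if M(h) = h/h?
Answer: 11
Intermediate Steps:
M(h) = 1
16*M(8) + (3 - 1*8) = 16*1 + (3 - 1*8) = 16 + (3 - 8) = 16 - 5 = 11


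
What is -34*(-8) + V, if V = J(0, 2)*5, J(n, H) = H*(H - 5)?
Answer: 242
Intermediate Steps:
J(n, H) = H*(-5 + H)
V = -30 (V = (2*(-5 + 2))*5 = (2*(-3))*5 = -6*5 = -30)
-34*(-8) + V = -34*(-8) - 30 = 272 - 30 = 242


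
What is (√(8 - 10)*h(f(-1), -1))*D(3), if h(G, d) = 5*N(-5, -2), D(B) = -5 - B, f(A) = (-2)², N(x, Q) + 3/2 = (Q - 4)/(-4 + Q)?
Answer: 20*I*√2 ≈ 28.284*I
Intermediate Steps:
N(x, Q) = -½ (N(x, Q) = -3/2 + (Q - 4)/(-4 + Q) = -3/2 + (-4 + Q)/(-4 + Q) = -3/2 + 1 = -½)
f(A) = 4
h(G, d) = -5/2 (h(G, d) = 5*(-½) = -5/2)
(√(8 - 10)*h(f(-1), -1))*D(3) = (√(8 - 10)*(-5/2))*(-5 - 1*3) = (√(-2)*(-5/2))*(-5 - 3) = ((I*√2)*(-5/2))*(-8) = -5*I*√2/2*(-8) = 20*I*√2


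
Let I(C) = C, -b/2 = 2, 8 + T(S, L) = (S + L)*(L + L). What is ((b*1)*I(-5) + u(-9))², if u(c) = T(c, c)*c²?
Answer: 656179456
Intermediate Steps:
T(S, L) = -8 + 2*L*(L + S) (T(S, L) = -8 + (S + L)*(L + L) = -8 + (L + S)*(2*L) = -8 + 2*L*(L + S))
b = -4 (b = -2*2 = -4)
u(c) = c²*(-8 + 4*c²) (u(c) = (-8 + 2*c² + 2*c*c)*c² = (-8 + 2*c² + 2*c²)*c² = (-8 + 4*c²)*c² = c²*(-8 + 4*c²))
((b*1)*I(-5) + u(-9))² = (-4*1*(-5) + 4*(-9)²*(-2 + (-9)²))² = (-4*(-5) + 4*81*(-2 + 81))² = (20 + 4*81*79)² = (20 + 25596)² = 25616² = 656179456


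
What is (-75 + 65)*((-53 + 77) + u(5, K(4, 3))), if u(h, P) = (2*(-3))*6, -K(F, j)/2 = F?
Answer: 120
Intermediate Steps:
K(F, j) = -2*F
u(h, P) = -36 (u(h, P) = -6*6 = -36)
(-75 + 65)*((-53 + 77) + u(5, K(4, 3))) = (-75 + 65)*((-53 + 77) - 36) = -10*(24 - 36) = -10*(-12) = 120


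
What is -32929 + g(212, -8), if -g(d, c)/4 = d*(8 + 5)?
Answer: -43953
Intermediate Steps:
g(d, c) = -52*d (g(d, c) = -4*d*(8 + 5) = -4*d*13 = -52*d)
-32929 + g(212, -8) = -32929 - 52*212 = -32929 - 11024 = -43953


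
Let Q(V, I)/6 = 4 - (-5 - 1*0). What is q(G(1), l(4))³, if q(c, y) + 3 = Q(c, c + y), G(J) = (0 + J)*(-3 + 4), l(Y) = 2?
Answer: 132651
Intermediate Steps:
G(J) = J (G(J) = J*1 = J)
Q(V, I) = 54 (Q(V, I) = 6*(4 - (-5 - 1*0)) = 6*(4 - (-5 + 0)) = 6*(4 - 1*(-5)) = 6*(4 + 5) = 6*9 = 54)
q(c, y) = 51 (q(c, y) = -3 + 54 = 51)
q(G(1), l(4))³ = 51³ = 132651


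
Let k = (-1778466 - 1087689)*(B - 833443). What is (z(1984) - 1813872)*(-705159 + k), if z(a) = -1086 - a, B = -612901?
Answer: -7532033823554371662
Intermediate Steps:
k = 4145446087320 (k = (-1778466 - 1087689)*(-612901 - 833443) = -2866155*(-1446344) = 4145446087320)
(z(1984) - 1813872)*(-705159 + k) = ((-1086 - 1*1984) - 1813872)*(-705159 + 4145446087320) = ((-1086 - 1984) - 1813872)*4145445382161 = (-3070 - 1813872)*4145445382161 = -1816942*4145445382161 = -7532033823554371662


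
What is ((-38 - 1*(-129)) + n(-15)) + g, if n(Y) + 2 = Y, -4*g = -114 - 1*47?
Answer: 457/4 ≈ 114.25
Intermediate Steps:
g = 161/4 (g = -(-114 - 1*47)/4 = -(-114 - 47)/4 = -1/4*(-161) = 161/4 ≈ 40.250)
n(Y) = -2 + Y
((-38 - 1*(-129)) + n(-15)) + g = ((-38 - 1*(-129)) + (-2 - 15)) + 161/4 = ((-38 + 129) - 17) + 161/4 = (91 - 17) + 161/4 = 74 + 161/4 = 457/4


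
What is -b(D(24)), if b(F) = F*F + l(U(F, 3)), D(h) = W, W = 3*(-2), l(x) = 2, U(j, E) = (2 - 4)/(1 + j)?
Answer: -38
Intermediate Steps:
U(j, E) = -2/(1 + j)
W = -6
D(h) = -6
b(F) = 2 + F**2 (b(F) = F*F + 2 = F**2 + 2 = 2 + F**2)
-b(D(24)) = -(2 + (-6)**2) = -(2 + 36) = -1*38 = -38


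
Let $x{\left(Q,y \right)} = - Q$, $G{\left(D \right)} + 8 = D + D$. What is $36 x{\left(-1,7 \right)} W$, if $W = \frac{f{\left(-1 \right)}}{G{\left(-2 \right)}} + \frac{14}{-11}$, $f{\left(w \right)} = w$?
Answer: $- \frac{471}{11} \approx -42.818$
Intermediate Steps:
$G{\left(D \right)} = -8 + 2 D$ ($G{\left(D \right)} = -8 + \left(D + D\right) = -8 + 2 D$)
$W = - \frac{157}{132}$ ($W = - \frac{1}{-8 + 2 \left(-2\right)} + \frac{14}{-11} = - \frac{1}{-8 - 4} + 14 \left(- \frac{1}{11}\right) = - \frac{1}{-12} - \frac{14}{11} = \left(-1\right) \left(- \frac{1}{12}\right) - \frac{14}{11} = \frac{1}{12} - \frac{14}{11} = - \frac{157}{132} \approx -1.1894$)
$36 x{\left(-1,7 \right)} W = 36 \left(\left(-1\right) \left(-1\right)\right) \left(- \frac{157}{132}\right) = 36 \cdot 1 \left(- \frac{157}{132}\right) = 36 \left(- \frac{157}{132}\right) = - \frac{471}{11}$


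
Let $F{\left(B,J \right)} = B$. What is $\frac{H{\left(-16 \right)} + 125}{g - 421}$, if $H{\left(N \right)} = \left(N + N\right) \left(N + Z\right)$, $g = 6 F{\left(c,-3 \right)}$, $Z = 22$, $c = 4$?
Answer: $\frac{67}{397} \approx 0.16877$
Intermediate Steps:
$g = 24$ ($g = 6 \cdot 4 = 24$)
$H{\left(N \right)} = 2 N \left(22 + N\right)$ ($H{\left(N \right)} = \left(N + N\right) \left(N + 22\right) = 2 N \left(22 + N\right)$)
$\frac{H{\left(-16 \right)} + 125}{g - 421} = \frac{2 \left(-16\right) \left(22 - 16\right) + 125}{24 - 421} = \frac{2 \left(-16\right) 6 + 125}{-397} = \left(-192 + 125\right) \left(- \frac{1}{397}\right) = \left(-67\right) \left(- \frac{1}{397}\right) = \frac{67}{397}$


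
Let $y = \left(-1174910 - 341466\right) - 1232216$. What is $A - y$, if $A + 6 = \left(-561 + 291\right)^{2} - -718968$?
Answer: $3540454$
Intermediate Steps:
$y = -2748592$ ($y = -1516376 - 1232216 = -2748592$)
$A = 791862$ ($A = -6 + \left(\left(-561 + 291\right)^{2} - -718968\right) = -6 + \left(\left(-270\right)^{2} + 718968\right) = -6 + \left(72900 + 718968\right) = -6 + 791868 = 791862$)
$A - y = 791862 - -2748592 = 791862 + 2748592 = 3540454$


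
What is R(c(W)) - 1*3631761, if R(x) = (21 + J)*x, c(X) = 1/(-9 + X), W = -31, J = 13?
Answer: -72635237/20 ≈ -3.6318e+6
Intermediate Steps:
R(x) = 34*x (R(x) = (21 + 13)*x = 34*x)
R(c(W)) - 1*3631761 = 34/(-9 - 31) - 1*3631761 = 34/(-40) - 3631761 = 34*(-1/40) - 3631761 = -17/20 - 3631761 = -72635237/20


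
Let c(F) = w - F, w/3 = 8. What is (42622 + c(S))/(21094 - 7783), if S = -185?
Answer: 4759/1479 ≈ 3.2177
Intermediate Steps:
w = 24 (w = 3*8 = 24)
c(F) = 24 - F
(42622 + c(S))/(21094 - 7783) = (42622 + (24 - 1*(-185)))/(21094 - 7783) = (42622 + (24 + 185))/13311 = (42622 + 209)*(1/13311) = 42831*(1/13311) = 4759/1479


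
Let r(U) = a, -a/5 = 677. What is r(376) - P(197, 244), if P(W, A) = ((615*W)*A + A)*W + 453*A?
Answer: -5823840525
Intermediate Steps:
a = -3385 (a = -5*677 = -3385)
r(U) = -3385
P(W, A) = 453*A + W*(A + 615*A*W) (P(W, A) = (615*A*W + A)*W + 453*A = (A + 615*A*W)*W + 453*A = W*(A + 615*A*W) + 453*A = 453*A + W*(A + 615*A*W))
r(376) - P(197, 244) = -3385 - 244*(453 + 197 + 615*197²) = -3385 - 244*(453 + 197 + 615*38809) = -3385 - 244*(453 + 197 + 23867535) = -3385 - 244*23868185 = -3385 - 1*5823837140 = -3385 - 5823837140 = -5823840525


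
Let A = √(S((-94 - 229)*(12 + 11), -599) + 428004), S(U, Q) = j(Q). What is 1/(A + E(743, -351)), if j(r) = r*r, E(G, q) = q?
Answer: 351/663604 + √786805/663604 ≈ 0.0018656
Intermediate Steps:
j(r) = r²
S(U, Q) = Q²
A = √786805 (A = √((-599)² + 428004) = √(358801 + 428004) = √786805 ≈ 887.02)
1/(A + E(743, -351)) = 1/(√786805 - 351) = 1/(-351 + √786805)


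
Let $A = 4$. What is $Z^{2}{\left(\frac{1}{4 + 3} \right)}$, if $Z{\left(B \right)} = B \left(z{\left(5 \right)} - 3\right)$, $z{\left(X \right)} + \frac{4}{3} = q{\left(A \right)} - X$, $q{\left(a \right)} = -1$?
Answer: $\frac{961}{441} \approx 2.1791$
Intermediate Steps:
$z{\left(X \right)} = - \frac{7}{3} - X$ ($z{\left(X \right)} = - \frac{4}{3} - \left(1 + X\right) = - \frac{7}{3} - X$)
$Z{\left(B \right)} = - \frac{31 B}{3}$ ($Z{\left(B \right)} = B \left(\left(- \frac{7}{3} - 5\right) - 3\right) = B \left(- \frac{22}{3} - 3\right) = B \left(- \frac{31}{3}\right) = - \frac{31 B}{3}$)
$Z^{2}{\left(\frac{1}{4 + 3} \right)} = \left(- \frac{31}{3 \left(4 + 3\right)}\right)^{2} = \left(- \frac{31}{3 \cdot 7}\right)^{2} = \left(\left(- \frac{31}{3}\right) \frac{1}{7}\right)^{2} = \left(- \frac{31}{21}\right)^{2} = \frac{961}{441}$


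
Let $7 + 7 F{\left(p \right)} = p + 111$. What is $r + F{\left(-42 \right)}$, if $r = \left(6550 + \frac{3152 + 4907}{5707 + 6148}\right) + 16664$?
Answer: $\frac{1927205213}{82985} \approx 23224.0$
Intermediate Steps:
$F{\left(p \right)} = \frac{104}{7} + \frac{p}{7}$ ($F{\left(p \right)} = -1 + \frac{p + 111}{7} = -1 + \frac{111 + p}{7} = -1 + \left(\frac{111}{7} + \frac{p}{7}\right) = \frac{104}{7} + \frac{p}{7}$)
$r = \frac{275210029}{11855}$ ($r = \left(6550 + \frac{8059}{11855}\right) + 16664 = \frac{77658309}{11855} + 16664 = \frac{275210029}{11855} \approx 23215.0$)
$r + F{\left(-42 \right)} = \frac{275210029}{11855} + \left(\frac{104}{7} + \frac{1}{7} \left(-42\right)\right) = \frac{275210029}{11855} + \left(\frac{104}{7} - 6\right) = \frac{275210029}{11855} + \frac{62}{7} = \frac{1927205213}{82985}$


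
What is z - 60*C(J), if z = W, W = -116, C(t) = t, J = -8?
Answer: 364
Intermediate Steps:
z = -116
z - 60*C(J) = -116 - 60*(-8) = -116 + 480 = 364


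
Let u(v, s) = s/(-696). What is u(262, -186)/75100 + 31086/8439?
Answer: 3112747807/845025200 ≈ 3.6836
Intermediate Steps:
u(v, s) = -s/696 (u(v, s) = s*(-1/696) = -s/696)
u(262, -186)/75100 + 31086/8439 = -1/696*(-186)/75100 + 31086/8439 = (31/116)*(1/75100) + 31086*(1/8439) = 31/8711600 + 10362/2813 = 3112747807/845025200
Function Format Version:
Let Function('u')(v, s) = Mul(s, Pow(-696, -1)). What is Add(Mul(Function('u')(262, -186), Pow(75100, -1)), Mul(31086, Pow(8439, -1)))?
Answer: Rational(3112747807, 845025200) ≈ 3.6836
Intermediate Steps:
Function('u')(v, s) = Mul(Rational(-1, 696), s) (Function('u')(v, s) = Mul(s, Rational(-1, 696)) = Mul(Rational(-1, 696), s))
Add(Mul(Function('u')(262, -186), Pow(75100, -1)), Mul(31086, Pow(8439, -1))) = Add(Mul(Mul(Rational(-1, 696), -186), Pow(75100, -1)), Mul(31086, Pow(8439, -1))) = Add(Mul(Rational(31, 116), Rational(1, 75100)), Mul(31086, Rational(1, 8439))) = Add(Rational(31, 8711600), Rational(10362, 2813)) = Rational(3112747807, 845025200)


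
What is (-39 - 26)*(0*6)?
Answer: 0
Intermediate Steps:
(-39 - 26)*(0*6) = -65*0 = 0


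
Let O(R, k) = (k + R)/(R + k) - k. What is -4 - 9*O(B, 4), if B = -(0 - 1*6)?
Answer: 23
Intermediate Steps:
B = 6 (B = -(0 - 6) = -1*(-6) = 6)
O(R, k) = 1 - k (O(R, k) = (R + k)/(R + k) - k = 1 - k)
-4 - 9*O(B, 4) = -4 - 9*(1 - 1*4) = -4 - 9*(1 - 4) = -4 - 9*(-3) = -4 + 27 = 23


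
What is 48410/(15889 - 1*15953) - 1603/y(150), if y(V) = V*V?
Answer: -136165949/180000 ≈ -756.48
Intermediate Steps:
y(V) = V**2
48410/(15889 - 1*15953) - 1603/y(150) = 48410/(15889 - 1*15953) - 1603/(150**2) = 48410/(15889 - 15953) - 1603/22500 = 48410/(-64) - 1603*1/22500 = 48410*(-1/64) - 1603/22500 = -24205/32 - 1603/22500 = -136165949/180000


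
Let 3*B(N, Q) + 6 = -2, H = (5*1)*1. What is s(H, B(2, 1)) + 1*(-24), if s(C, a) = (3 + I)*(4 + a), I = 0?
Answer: -20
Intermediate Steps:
H = 5 (H = 5*1 = 5)
B(N, Q) = -8/3 (B(N, Q) = -2 + (⅓)*(-2) = -2 - ⅔ = -8/3)
s(C, a) = 12 + 3*a (s(C, a) = (3 + 0)*(4 + a) = 3*(4 + a) = 12 + 3*a)
s(H, B(2, 1)) + 1*(-24) = (12 + 3*(-8/3)) + 1*(-24) = (12 - 8) - 24 = 4 - 24 = -20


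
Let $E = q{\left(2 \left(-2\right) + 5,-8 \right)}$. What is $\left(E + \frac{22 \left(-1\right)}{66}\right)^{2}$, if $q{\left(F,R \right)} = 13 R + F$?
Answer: $\frac{96100}{9} \approx 10678.0$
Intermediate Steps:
$q{\left(F,R \right)} = F + 13 R$
$E = -103$ ($E = \left(2 \left(-2\right) + 5\right) + 13 \left(-8\right) = \left(-4 + 5\right) - 104 = 1 - 104 = -103$)
$\left(E + \frac{22 \left(-1\right)}{66}\right)^{2} = \left(-103 + \frac{22 \left(-1\right)}{66}\right)^{2} = \left(-103 - \frac{1}{3}\right)^{2} = \left(- \frac{310}{3}\right)^{2} = \frac{96100}{9}$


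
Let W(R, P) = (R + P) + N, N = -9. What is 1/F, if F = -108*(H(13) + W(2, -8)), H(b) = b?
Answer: 1/216 ≈ 0.0046296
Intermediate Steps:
W(R, P) = -9 + P + R (W(R, P) = (R + P) - 9 = (P + R) - 9 = -9 + P + R)
F = 216 (F = -108*(13 + (-9 - 8 + 2)) = -108*(13 - 15) = -108*(-2) = 216)
1/F = 1/216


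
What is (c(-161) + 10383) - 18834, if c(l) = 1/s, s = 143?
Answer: -1208492/143 ≈ -8451.0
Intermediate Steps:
c(l) = 1/143
(c(-161) + 10383) - 18834 = (1/143 + 10383) - 18834 = 1484770/143 - 18834 = -1208492/143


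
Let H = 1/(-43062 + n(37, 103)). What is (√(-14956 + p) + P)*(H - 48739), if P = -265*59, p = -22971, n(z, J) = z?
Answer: 6557304853452/8605 - 2096995476*I*√37927/43025 ≈ 7.6203e+8 - 9.4919e+6*I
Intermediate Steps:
P = -15635
H = -1/43025 (H = 1/(-43062 + 37) = 1/(-43025) = -1/43025 ≈ -2.3242e-5)
(√(-14956 + p) + P)*(H - 48739) = (√(-14956 - 22971) - 15635)*(-1/43025 - 48739) = (√(-37927) - 15635)*(-2096995476/43025) = (I*√37927 - 15635)*(-2096995476/43025) = (-15635 + I*√37927)*(-2096995476/43025) = 6557304853452/8605 - 2096995476*I*√37927/43025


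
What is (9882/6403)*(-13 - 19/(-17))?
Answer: -1996164/108851 ≈ -18.339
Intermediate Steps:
(9882/6403)*(-13 - 19/(-17)) = (9882*(1/6403))*(-13 - 19*(-1/17)) = 9882*(-13 + 19/17)/6403 = (9882/6403)*(-202/17) = -1996164/108851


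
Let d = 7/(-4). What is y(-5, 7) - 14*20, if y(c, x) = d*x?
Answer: -1169/4 ≈ -292.25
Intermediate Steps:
d = -7/4 (d = 7*(-¼) = -7/4 ≈ -1.7500)
y(c, x) = -7*x/4
y(-5, 7) - 14*20 = -7/4*7 - 14*20 = -49/4 - 280 = -1169/4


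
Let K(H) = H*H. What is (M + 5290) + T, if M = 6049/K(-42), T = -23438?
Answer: -32007023/1764 ≈ -18145.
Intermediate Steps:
K(H) = H²
M = 6049/1764 (M = 6049/((-42)²) = 6049/1764 ≈ 3.4291)
(M + 5290) + T = (6049/1764 + 5290) - 23438 = 9337609/1764 - 23438 = -32007023/1764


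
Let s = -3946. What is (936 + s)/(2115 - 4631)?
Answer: 1505/1258 ≈ 1.1963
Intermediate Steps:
(936 + s)/(2115 - 4631) = (936 - 3946)/(2115 - 4631) = -3010/(-2516) = -3010*(-1/2516) = 1505/1258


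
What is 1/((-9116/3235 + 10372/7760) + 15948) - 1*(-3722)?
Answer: 74498627604946/20015751303 ≈ 3722.0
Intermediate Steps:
1/((-9116/3235 + 10372/7760) + 15948) - 1*(-3722) = 1/((-9116*1/3235 + 10372*(1/7760)) + 15948) + 3722 = 1/((-9116/3235 + 2593/1940) + 15948) + 3722 = 1/(-1859337/1255180 + 15948) + 3722 = 1/(20015751303/1255180) + 3722 = 1255180/20015751303 + 3722 = 74498627604946/20015751303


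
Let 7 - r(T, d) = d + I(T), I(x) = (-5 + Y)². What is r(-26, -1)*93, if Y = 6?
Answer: 651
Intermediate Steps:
I(x) = 1 (I(x) = (-5 + 6)² = 1² = 1)
r(T, d) = 6 - d (r(T, d) = 7 - (d + 1) = 7 - (1 + d) = 7 + (-1 - d) = 6 - d)
r(-26, -1)*93 = (6 - 1*(-1))*93 = (6 + 1)*93 = 7*93 = 651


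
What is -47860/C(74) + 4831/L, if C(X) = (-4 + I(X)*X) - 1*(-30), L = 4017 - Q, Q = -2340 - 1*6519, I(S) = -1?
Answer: 1070273/1073 ≈ 997.46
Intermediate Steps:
Q = -8859 (Q = -2340 - 6519 = -8859)
L = 12876 (L = 4017 - 1*(-8859) = 4017 + 8859 = 12876)
C(X) = 26 - X (C(X) = (-4 - X) - 1*(-30) = (-4 - X) + 30 = 26 - X)
-47860/C(74) + 4831/L = -47860/(26 - 1*74) + 4831/12876 = -47860/(26 - 74) + 4831*(1/12876) = -47860/(-48) + 4831/12876 = -47860*(-1/48) + 4831/12876 = 11965/12 + 4831/12876 = 1070273/1073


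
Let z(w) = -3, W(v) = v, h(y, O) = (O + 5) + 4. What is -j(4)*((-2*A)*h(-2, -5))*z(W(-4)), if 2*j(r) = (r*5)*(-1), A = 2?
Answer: 480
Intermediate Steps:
h(y, O) = 9 + O (h(y, O) = (5 + O) + 4 = 9 + O)
j(r) = -5*r/2 (j(r) = ((r*5)*(-1))/2 = ((5*r)*(-1))/2 = (-5*r)/2 = -5*r/2)
-j(4)*((-2*A)*h(-2, -5))*z(W(-4)) = -(-5/2*4)*((-2*2)*(9 - 5))*(-3) = -(-(-40)*4)*(-3) = -(-10*(-16))*(-3) = -160*(-3) = -1*(-480) = 480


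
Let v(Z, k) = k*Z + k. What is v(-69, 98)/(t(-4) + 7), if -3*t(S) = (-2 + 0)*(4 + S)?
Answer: -952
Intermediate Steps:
t(S) = 8/3 + 2*S/3 (t(S) = -(-2 + 0)*(4 + S)/3 = -(-2)*(4 + S)/3 = -(-8 - 2*S)/3 = 8/3 + 2*S/3)
v(Z, k) = k + Z*k (v(Z, k) = Z*k + k = k + Z*k)
v(-69, 98)/(t(-4) + 7) = (98*(1 - 69))/((8/3 + (2/3)*(-4)) + 7) = (98*(-68))/((8/3 - 8/3) + 7) = -6664/(0 + 7) = -6664/7 = -6664*1/7 = -952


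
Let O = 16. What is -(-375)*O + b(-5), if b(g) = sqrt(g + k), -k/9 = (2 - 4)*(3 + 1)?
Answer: 6000 + sqrt(67) ≈ 6008.2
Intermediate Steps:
k = 72 (k = -9*(2 - 4)*(3 + 1) = -(-18)*4 = -9*(-8) = 72)
b(g) = sqrt(72 + g) (b(g) = sqrt(g + 72) = sqrt(72 + g))
-(-375)*O + b(-5) = -(-375)*16 + sqrt(72 - 5) = -75*(-80) + sqrt(67) = 6000 + sqrt(67)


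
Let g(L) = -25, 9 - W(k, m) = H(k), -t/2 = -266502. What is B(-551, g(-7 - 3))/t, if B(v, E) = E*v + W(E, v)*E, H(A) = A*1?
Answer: 12925/533004 ≈ 0.024249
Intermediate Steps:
H(A) = A
t = 533004 (t = -2*(-266502) = 533004)
W(k, m) = 9 - k
B(v, E) = E*v + E*(9 - E) (B(v, E) = E*v + (9 - E)*E = E*v + E*(9 - E))
B(-551, g(-7 - 3))/t = -25*(9 - 551 - 1*(-25))/533004 = -25*(9 - 551 + 25)*(1/533004) = -25*(-517)*(1/533004) = 12925*(1/533004) = 12925/533004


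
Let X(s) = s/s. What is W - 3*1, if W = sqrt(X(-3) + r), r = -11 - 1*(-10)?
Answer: -3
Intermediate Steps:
r = -1 (r = -11 + 10 = -1)
X(s) = 1
W = 0 (W = sqrt(1 - 1) = sqrt(0) = 0)
W - 3*1 = 0 - 3*1 = 0 - 3 = -3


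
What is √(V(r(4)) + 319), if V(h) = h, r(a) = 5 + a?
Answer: 2*√82 ≈ 18.111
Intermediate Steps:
√(V(r(4)) + 319) = √((5 + 4) + 319) = √(9 + 319) = √328 = 2*√82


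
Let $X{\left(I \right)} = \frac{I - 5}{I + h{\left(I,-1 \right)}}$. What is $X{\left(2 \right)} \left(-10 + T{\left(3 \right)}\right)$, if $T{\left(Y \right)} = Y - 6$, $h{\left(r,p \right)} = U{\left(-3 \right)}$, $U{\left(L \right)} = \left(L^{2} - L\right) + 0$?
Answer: $\frac{39}{14} \approx 2.7857$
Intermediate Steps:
$U{\left(L \right)} = L^{2} - L$
$h{\left(r,p \right)} = 12$ ($h{\left(r,p \right)} = - 3 \left(-1 - 3\right) = \left(-3\right) \left(-4\right) = 12$)
$T{\left(Y \right)} = -6 + Y$
$X{\left(I \right)} = \frac{-5 + I}{12 + I}$ ($X{\left(I \right)} = \frac{I - 5}{I + 12} = \frac{-5 + I}{12 + I}$)
$X{\left(2 \right)} \left(-10 + T{\left(3 \right)}\right) = \frac{-5 + 2}{12 + 2} \left(-10 + \left(-6 + 3\right)\right) = \frac{1}{14} \left(-3\right) \left(-10 - 3\right) = \frac{1}{14} \left(-3\right) \left(-13\right) = \left(- \frac{3}{14}\right) \left(-13\right) = \frac{39}{14}$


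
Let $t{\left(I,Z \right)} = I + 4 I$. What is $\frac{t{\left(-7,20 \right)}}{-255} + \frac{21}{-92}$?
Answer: $- \frac{427}{4692} \approx -0.091006$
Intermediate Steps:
$t{\left(I,Z \right)} = 5 I$
$\frac{t{\left(-7,20 \right)}}{-255} + \frac{21}{-92} = \frac{5 \left(-7\right)}{-255} + \frac{21}{-92} = \left(-35\right) \left(- \frac{1}{255}\right) + 21 \left(- \frac{1}{92}\right) = \frac{7}{51} - \frac{21}{92} = - \frac{427}{4692}$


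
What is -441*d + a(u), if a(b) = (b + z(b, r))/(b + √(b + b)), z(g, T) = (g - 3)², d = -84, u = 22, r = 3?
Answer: 741263/20 - 383*√11/220 ≈ 37057.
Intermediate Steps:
z(g, T) = (-3 + g)²
a(b) = (b + (-3 + b)²)/(b + √2*√b) (a(b) = (b + (-3 + b)²)/(b + √(b + b)) = (b + (-3 + b)²)/(b + √(2*b)) = (b + (-3 + b)²)/(b + √2*√b))
-441*d + a(u) = -441*(-84) + (22 + (-3 + 22)²)/(22 + √2*√22) = 37044 + (22 + 19²)/(22 + 2*√11) = 37044 + (22 + 361)/(22 + 2*√11) = 37044 + 383/(22 + 2*√11)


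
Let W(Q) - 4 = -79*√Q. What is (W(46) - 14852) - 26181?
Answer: -41029 - 79*√46 ≈ -41565.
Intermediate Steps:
W(Q) = 4 - 79*√Q
(W(46) - 14852) - 26181 = ((4 - 79*√46) - 14852) - 26181 = (-14848 - 79*√46) - 26181 = -41029 - 79*√46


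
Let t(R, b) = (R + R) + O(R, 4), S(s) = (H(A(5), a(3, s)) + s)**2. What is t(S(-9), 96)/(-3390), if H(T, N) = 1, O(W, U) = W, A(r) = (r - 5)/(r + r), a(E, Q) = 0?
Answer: -32/565 ≈ -0.056637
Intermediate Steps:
A(r) = (-5 + r)/(2*r) (A(r) = (-5 + r)/((2*r)) = (-5 + r)*(1/(2*r)) = (-5 + r)/(2*r))
S(s) = (1 + s)**2
t(R, b) = 3*R (t(R, b) = (R + R) + R = 2*R + R = 3*R)
t(S(-9), 96)/(-3390) = (3*(1 - 9)**2)/(-3390) = (3*(-8)**2)*(-1/3390) = (3*64)*(-1/3390) = 192*(-1/3390) = -32/565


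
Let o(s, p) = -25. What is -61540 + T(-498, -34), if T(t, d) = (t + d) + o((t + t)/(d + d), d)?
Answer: -62097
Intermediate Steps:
T(t, d) = -25 + d + t (T(t, d) = (t + d) - 25 = (d + t) - 25 = -25 + d + t)
-61540 + T(-498, -34) = -61540 + (-25 - 34 - 498) = -61540 - 557 = -62097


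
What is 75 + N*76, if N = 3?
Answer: 303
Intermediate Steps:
75 + N*76 = 75 + 3*76 = 75 + 228 = 303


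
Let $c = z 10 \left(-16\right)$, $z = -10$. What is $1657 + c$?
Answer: $3257$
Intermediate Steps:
$c = 1600$ ($c = \left(-10\right) 10 \left(-16\right) = \left(-100\right) \left(-16\right) = 1600$)
$1657 + c = 1657 + 1600 = 3257$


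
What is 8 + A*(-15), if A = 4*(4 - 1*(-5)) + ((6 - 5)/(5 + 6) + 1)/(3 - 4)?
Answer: -5672/11 ≈ -515.64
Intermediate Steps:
A = 384/11 (A = 4*(4 + 5) + (1/11 + 1)/(-1) = 4*9 + (1*(1/11) + 1)*(-1) = 36 + (1/11 + 1)*(-1) = 36 + (12/11)*(-1) = 36 - 12/11 = 384/11 ≈ 34.909)
8 + A*(-15) = 8 + (384/11)*(-15) = 8 - 5760/11 = -5672/11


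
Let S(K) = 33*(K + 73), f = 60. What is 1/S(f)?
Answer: 1/4389 ≈ 0.00022784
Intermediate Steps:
S(K) = 2409 + 33*K (S(K) = 33*(73 + K) = 2409 + 33*K)
1/S(f) = 1/(2409 + 33*60) = 1/(2409 + 1980) = 1/4389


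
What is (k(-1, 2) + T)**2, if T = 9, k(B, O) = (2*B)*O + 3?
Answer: 64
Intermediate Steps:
k(B, O) = 3 + 2*B*O (k(B, O) = 2*B*O + 3 = 3 + 2*B*O)
(k(-1, 2) + T)**2 = ((3 + 2*(-1)*2) + 9)**2 = ((3 - 4) + 9)**2 = (-1 + 9)**2 = 8**2 = 64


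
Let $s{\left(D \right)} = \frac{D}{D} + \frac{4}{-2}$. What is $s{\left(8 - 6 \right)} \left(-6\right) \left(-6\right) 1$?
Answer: $-36$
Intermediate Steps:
$s{\left(D \right)} = -1$ ($s{\left(D \right)} = 1 + 4 \left(- \frac{1}{2}\right) = 1 - 2 = -1$)
$s{\left(8 - 6 \right)} \left(-6\right) \left(-6\right) 1 = - \left(-6\right) \left(-6\right) 1 = - 36 \cdot 1 = \left(-1\right) 36 = -36$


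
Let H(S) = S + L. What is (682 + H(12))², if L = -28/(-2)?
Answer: 501264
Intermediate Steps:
L = 14 (L = -28*(-½) = 14)
H(S) = 14 + S (H(S) = S + 14 = 14 + S)
(682 + H(12))² = (682 + (14 + 12))² = (682 + 26)² = 708² = 501264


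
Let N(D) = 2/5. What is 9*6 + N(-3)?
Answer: 272/5 ≈ 54.400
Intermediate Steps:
N(D) = ⅖ (N(D) = 2*(⅕) = ⅖)
9*6 + N(-3) = 9*6 + ⅖ = 54 + ⅖ = 272/5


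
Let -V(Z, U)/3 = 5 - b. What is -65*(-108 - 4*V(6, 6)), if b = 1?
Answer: 3900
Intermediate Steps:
V(Z, U) = -12 (V(Z, U) = -3*(5 - 1*1) = -3*(5 - 1) = -3*4 = -12)
-65*(-108 - 4*V(6, 6)) = -65*(-108 - 4*(-12)) = -65*(-108 + 48) = -65*(-60) = 3900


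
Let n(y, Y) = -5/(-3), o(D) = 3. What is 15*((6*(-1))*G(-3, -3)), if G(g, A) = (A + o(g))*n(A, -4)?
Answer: 0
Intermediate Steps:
n(y, Y) = 5/3 (n(y, Y) = -5*(-1/3) = 5/3)
G(g, A) = 5 + 5*A/3 (G(g, A) = (A + 3)*(5/3) = (3 + A)*(5/3) = 5 + 5*A/3)
15*((6*(-1))*G(-3, -3)) = 15*((6*(-1))*(5 + (5/3)*(-3))) = 15*(-6*(5 - 5)) = 15*(-6*0) = 15*0 = 0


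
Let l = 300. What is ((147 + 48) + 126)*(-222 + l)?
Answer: 25038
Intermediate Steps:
((147 + 48) + 126)*(-222 + l) = ((147 + 48) + 126)*(-222 + 300) = (195 + 126)*78 = 321*78 = 25038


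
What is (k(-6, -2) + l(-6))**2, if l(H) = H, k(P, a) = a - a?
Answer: 36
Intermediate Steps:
k(P, a) = 0
(k(-6, -2) + l(-6))**2 = (0 - 6)**2 = (-6)**2 = 36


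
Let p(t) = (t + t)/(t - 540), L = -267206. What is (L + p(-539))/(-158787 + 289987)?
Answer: -72078549/35391200 ≈ -2.0366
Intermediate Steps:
p(t) = 2*t/(-540 + t) (p(t) = (2*t)/(-540 + t) = 2*t/(-540 + t))
(L + p(-539))/(-158787 + 289987) = (-267206 + 2*(-539)/(-540 - 539))/(-158787 + 289987) = (-267206 + 2*(-539)/(-1079))/131200 = (-267206 + 2*(-539)*(-1/1079))*(1/131200) = (-267206 + 1078/1079)*(1/131200) = -288314196/1079*1/131200 = -72078549/35391200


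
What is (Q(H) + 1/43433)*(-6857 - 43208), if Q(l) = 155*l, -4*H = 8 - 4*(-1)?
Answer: 1011129962360/43433 ≈ 2.3280e+7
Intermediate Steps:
H = -3 (H = -(8 - 4*(-1))/4 = -(8 + 4)/4 = -1/4*12 = -3)
(Q(H) + 1/43433)*(-6857 - 43208) = (155*(-3) + 1/43433)*(-6857 - 43208) = (-465 + 1/43433)*(-50065) = -20196344/43433*(-50065) = 1011129962360/43433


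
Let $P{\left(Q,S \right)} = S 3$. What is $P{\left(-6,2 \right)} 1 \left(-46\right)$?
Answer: $-276$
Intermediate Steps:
$P{\left(Q,S \right)} = 3 S$
$P{\left(-6,2 \right)} 1 \left(-46\right) = 3 \cdot 2 \cdot 1 \left(-46\right) = 6 \cdot 1 \left(-46\right) = 6 \left(-46\right) = -276$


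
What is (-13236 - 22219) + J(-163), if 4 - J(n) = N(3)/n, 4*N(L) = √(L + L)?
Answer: -35451 + √6/652 ≈ -35451.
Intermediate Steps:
N(L) = √2*√L/4 (N(L) = √(L + L)/4 = √(2*L)/4 = (√2*√L)/4 = √2*√L/4)
J(n) = 4 - √6/(4*n) (J(n) = 4 - √2*√3/4/n = 4 - √6/4/n = 4 - √6/(4*n))
(-13236 - 22219) + J(-163) = (-13236 - 22219) + (4 - ¼*√6/(-163)) = -35455 + (4 - ¼*√6*(-1/163)) = -35455 + (4 + √6/652) = -35451 + √6/652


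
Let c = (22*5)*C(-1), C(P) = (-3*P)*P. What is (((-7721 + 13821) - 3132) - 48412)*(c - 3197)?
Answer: 160280988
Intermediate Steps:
C(P) = -3*P**2
c = -330 (c = (22*5)*(-3*(-1)**2) = 110*(-3*1) = 110*(-3) = -330)
(((-7721 + 13821) - 3132) - 48412)*(c - 3197) = (((-7721 + 13821) - 3132) - 48412)*(-330 - 3197) = ((6100 - 3132) - 48412)*(-3527) = (2968 - 48412)*(-3527) = -45444*(-3527) = 160280988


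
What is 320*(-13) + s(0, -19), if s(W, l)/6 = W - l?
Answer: -4046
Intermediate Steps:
s(W, l) = -6*l + 6*W (s(W, l) = 6*(W - l) = -6*l + 6*W)
320*(-13) + s(0, -19) = 320*(-13) + (-6*(-19) + 6*0) = -4160 + (114 + 0) = -4160 + 114 = -4046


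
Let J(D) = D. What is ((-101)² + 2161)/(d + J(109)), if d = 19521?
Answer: 6181/9815 ≈ 0.62975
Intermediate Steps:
((-101)² + 2161)/(d + J(109)) = ((-101)² + 2161)/(19521 + 109) = (10201 + 2161)/19630 = 12362*(1/19630) = 6181/9815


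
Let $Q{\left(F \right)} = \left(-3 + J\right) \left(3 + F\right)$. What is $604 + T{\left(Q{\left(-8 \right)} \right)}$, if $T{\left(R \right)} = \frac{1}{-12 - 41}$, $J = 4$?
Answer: $\frac{32011}{53} \approx 603.98$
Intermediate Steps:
$Q{\left(F \right)} = 3 + F$ ($Q{\left(F \right)} = \left(-3 + 4\right) \left(3 + F\right) = 1 \left(3 + F\right) = 3 + F$)
$T{\left(R \right)} = - \frac{1}{53}$ ($T{\left(R \right)} = \frac{1}{-53} = - \frac{1}{53}$)
$604 + T{\left(Q{\left(-8 \right)} \right)} = 604 - \frac{1}{53} = \frac{32011}{53}$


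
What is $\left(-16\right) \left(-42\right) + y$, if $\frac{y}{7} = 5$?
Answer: $707$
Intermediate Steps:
$y = 35$ ($y = 7 \cdot 5 = 35$)
$\left(-16\right) \left(-42\right) + y = \left(-16\right) \left(-42\right) + 35 = 672 + 35 = 707$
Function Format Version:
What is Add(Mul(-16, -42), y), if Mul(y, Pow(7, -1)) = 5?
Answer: 707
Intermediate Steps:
y = 35 (y = Mul(7, 5) = 35)
Add(Mul(-16, -42), y) = Add(Mul(-16, -42), 35) = Add(672, 35) = 707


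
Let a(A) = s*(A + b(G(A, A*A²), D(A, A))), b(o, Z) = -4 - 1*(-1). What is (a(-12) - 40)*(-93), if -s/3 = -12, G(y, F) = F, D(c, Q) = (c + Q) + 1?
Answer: 53940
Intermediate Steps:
D(c, Q) = 1 + Q + c (D(c, Q) = (Q + c) + 1 = 1 + Q + c)
b(o, Z) = -3 (b(o, Z) = -4 + 1 = -3)
s = 36 (s = -3*(-12) = 36)
a(A) = -108 + 36*A (a(A) = 36*(A - 3) = 36*(-3 + A) = -108 + 36*A)
(a(-12) - 40)*(-93) = ((-108 + 36*(-12)) - 40)*(-93) = ((-108 - 432) - 40)*(-93) = (-540 - 40)*(-93) = -580*(-93) = 53940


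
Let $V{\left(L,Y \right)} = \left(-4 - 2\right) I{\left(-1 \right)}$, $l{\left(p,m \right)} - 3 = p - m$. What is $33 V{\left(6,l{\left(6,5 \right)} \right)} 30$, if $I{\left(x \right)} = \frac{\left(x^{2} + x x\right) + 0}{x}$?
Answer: $11880$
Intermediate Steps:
$I{\left(x \right)} = 2 x$ ($I{\left(x \right)} = \frac{\left(x^{2} + x^{2}\right) + 0}{x} = \frac{2 x^{2} + 0}{x} = \frac{2 x^{2}}{x} = 2 x$)
$l{\left(p,m \right)} = 3 + p - m$ ($l{\left(p,m \right)} = 3 - \left(m - p\right) = 3 + p - m$)
$V{\left(L,Y \right)} = 12$ ($V{\left(L,Y \right)} = \left(-4 - 2\right) 2 \left(-1\right) = \left(-6\right) \left(-2\right) = 12$)
$33 V{\left(6,l{\left(6,5 \right)} \right)} 30 = 33 \cdot 12 \cdot 30 = 396 \cdot 30 = 11880$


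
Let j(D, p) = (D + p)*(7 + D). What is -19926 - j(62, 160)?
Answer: -35244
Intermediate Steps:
j(D, p) = (7 + D)*(D + p)
-19926 - j(62, 160) = -19926 - (62² + 7*62 + 7*160 + 62*160) = -19926 - (3844 + 434 + 1120 + 9920) = -19926 - 1*15318 = -19926 - 15318 = -35244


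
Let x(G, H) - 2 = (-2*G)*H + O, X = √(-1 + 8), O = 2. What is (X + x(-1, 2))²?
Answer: (8 + √7)² ≈ 113.33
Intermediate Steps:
X = √7 ≈ 2.6458
x(G, H) = 4 - 2*G*H (x(G, H) = 2 + ((-2*G)*H + 2) = 2 + (-2*G*H + 2) = 2 + (2 - 2*G*H) = 4 - 2*G*H)
(X + x(-1, 2))² = (√7 + (4 - 2*(-1)*2))² = (√7 + (4 + 4))² = (√7 + 8)² = (8 + √7)²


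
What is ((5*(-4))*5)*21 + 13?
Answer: -2087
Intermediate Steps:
((5*(-4))*5)*21 + 13 = -20*5*21 + 13 = -100*21 + 13 = -2100 + 13 = -2087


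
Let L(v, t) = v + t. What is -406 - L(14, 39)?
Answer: -459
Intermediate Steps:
L(v, t) = t + v
-406 - L(14, 39) = -406 - (39 + 14) = -406 - 1*53 = -406 - 53 = -459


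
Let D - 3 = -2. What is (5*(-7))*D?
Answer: -35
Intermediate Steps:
D = 1 (D = 3 - 2 = 1)
(5*(-7))*D = (5*(-7))*1 = -35*1 = -35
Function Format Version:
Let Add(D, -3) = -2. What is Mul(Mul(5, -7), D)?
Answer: -35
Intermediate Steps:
D = 1 (D = Add(3, -2) = 1)
Mul(Mul(5, -7), D) = Mul(Mul(5, -7), 1) = Mul(-35, 1) = -35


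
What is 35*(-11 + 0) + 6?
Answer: -379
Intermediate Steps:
35*(-11 + 0) + 6 = 35*(-11) + 6 = -385 + 6 = -379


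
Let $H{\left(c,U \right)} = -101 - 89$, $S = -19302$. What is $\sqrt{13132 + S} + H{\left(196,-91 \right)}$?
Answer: $-190 + i \sqrt{6170} \approx -190.0 + 78.549 i$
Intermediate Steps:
$H{\left(c,U \right)} = -190$ ($H{\left(c,U \right)} = -101 - 89 = -190$)
$\sqrt{13132 + S} + H{\left(196,-91 \right)} = \sqrt{13132 - 19302} - 190 = \sqrt{-6170} - 190 = i \sqrt{6170} - 190 = -190 + i \sqrt{6170}$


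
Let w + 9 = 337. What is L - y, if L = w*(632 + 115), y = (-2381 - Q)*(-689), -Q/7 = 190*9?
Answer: 6851837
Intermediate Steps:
Q = -11970 (Q = -1330*9 = -7*1710 = -11970)
w = 328 (w = -9 + 337 = 328)
y = -6606821 (y = (-2381 - 1*(-11970))*(-689) = (-2381 + 11970)*(-689) = 9589*(-689) = -6606821)
L = 245016 (L = 328*(632 + 115) = 328*747 = 245016)
L - y = 245016 - 1*(-6606821) = 245016 + 6606821 = 6851837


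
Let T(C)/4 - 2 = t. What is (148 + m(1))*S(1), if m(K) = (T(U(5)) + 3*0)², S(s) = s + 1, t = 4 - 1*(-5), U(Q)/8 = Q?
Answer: 4168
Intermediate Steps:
U(Q) = 8*Q
t = 9 (t = 4 + 5 = 9)
T(C) = 44 (T(C) = 8 + 4*9 = 8 + 36 = 44)
S(s) = 1 + s
m(K) = 1936 (m(K) = (44 + 3*0)² = (44 + 0)² = 44² = 1936)
(148 + m(1))*S(1) = (148 + 1936)*(1 + 1) = 2084*2 = 4168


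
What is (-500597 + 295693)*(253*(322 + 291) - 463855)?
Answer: 63267388464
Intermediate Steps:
(-500597 + 295693)*(253*(322 + 291) - 463855) = -204904*(253*613 - 463855) = -204904*(155089 - 463855) = -204904*(-308766) = 63267388464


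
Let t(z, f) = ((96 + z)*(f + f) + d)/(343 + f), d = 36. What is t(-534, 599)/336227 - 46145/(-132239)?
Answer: 2424321565583/6980584593721 ≈ 0.34729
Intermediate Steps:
t(z, f) = (36 + 2*f*(96 + z))/(343 + f) (t(z, f) = ((96 + z)*(f + f) + 36)/(343 + f) = ((96 + z)*(2*f) + 36)/(343 + f) = (2*f*(96 + z) + 36)/(343 + f) = (36 + 2*f*(96 + z))/(343 + f))
t(-534, 599)/336227 - 46145/(-132239) = (2*(18 + 96*599 + 599*(-534))/(343 + 599))/336227 - 46145/(-132239) = (2*(18 + 57504 - 319866)/942)*(1/336227) - 46145*(-1/132239) = (2*(1/942)*(-262344))*(1/336227) + 46145/132239 = -87448/157*1/336227 + 46145/132239 = -87448/52787639 + 46145/132239 = 2424321565583/6980584593721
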